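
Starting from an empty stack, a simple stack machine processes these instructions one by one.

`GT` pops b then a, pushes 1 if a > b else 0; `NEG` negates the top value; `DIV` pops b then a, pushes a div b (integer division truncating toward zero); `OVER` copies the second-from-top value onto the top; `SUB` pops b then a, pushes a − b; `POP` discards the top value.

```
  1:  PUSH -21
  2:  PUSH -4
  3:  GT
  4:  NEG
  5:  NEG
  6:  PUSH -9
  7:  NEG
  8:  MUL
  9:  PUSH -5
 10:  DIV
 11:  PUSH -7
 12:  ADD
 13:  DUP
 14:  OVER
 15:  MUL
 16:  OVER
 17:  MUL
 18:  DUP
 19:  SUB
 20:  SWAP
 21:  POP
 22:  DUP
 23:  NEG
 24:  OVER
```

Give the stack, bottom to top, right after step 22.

[0, 0]

PUSH -21 → -21
PUSH -4  → -21 -4
GT       → 0
NEG      → 0
NEG      → 0
PUSH -9  → 0 -9
NEG      → 0 9
MUL      → 0
PUSH -5  → 0 -5
DIV      → 0
PUSH -7  → 0 -7
ADD      → -7
DUP      → -7 -7
OVER     → -7 -7 -7
MUL      → -7 49
OVER     → -7 49 -7
MUL      → -7 -343
DUP      → -7 -343 -343
SUB      → -7 0
SWAP     → 0 -7
POP      → 0
DUP      → 0 0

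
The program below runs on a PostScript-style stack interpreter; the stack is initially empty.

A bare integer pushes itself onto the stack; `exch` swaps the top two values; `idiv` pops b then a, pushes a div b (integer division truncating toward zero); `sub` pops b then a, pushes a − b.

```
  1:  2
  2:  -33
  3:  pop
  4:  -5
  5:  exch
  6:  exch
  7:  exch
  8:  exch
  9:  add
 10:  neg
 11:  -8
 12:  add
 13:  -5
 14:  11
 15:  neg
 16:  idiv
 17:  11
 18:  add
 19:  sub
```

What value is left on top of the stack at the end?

2    : 2
-33  : 2 -33
pop  : 2
-5   : 2 -5
exch : -5 2
exch : 2 -5
exch : -5 2
exch : 2 -5
add  : -3
neg  : 3
-8   : 3 -8
add  : -5
-5   : -5 -5
11   : -5 -5 11
neg  : -5 -5 -11
idiv : -5 0
11   : -5 0 11
add  : -5 11
sub  : -16

-16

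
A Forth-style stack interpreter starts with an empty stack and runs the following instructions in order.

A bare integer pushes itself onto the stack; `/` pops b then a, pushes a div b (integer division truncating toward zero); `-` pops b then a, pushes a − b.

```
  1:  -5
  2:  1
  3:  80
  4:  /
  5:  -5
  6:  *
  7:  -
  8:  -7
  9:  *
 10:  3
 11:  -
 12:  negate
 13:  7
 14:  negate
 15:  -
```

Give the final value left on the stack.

-5     -> -5
1      -> -5 1
80     -> -5 1 80
/      -> -5 0
-5     -> -5 0 -5
*      -> -5 0
-      -> -5
-7     -> -5 -7
*      -> 35
3      -> 35 3
-      -> 32
negate -> -32
7      -> -32 7
negate -> -32 -7
-      -> -25

-25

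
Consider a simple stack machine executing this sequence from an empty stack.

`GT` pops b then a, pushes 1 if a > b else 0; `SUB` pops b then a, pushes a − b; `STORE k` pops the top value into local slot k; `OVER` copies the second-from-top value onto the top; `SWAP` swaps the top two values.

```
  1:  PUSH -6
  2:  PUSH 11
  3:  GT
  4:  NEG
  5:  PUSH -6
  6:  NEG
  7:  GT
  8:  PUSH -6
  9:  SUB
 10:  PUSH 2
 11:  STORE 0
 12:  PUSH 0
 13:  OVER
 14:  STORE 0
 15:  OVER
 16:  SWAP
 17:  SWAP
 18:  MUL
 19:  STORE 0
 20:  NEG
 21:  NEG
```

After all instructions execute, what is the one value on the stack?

PUSH -6  [-6]
PUSH 11  [-6, 11]
GT       [0]
NEG      [0]
PUSH -6  [0, -6]
NEG      [0, 6]
GT       [0]
PUSH -6  [0, -6]
SUB      [6]
PUSH 2   [6, 2]
STORE 0  [6]
PUSH 0   [6, 0]
OVER     [6, 0, 6]
STORE 0  [6, 0]
OVER     [6, 0, 6]
SWAP     [6, 6, 0]
SWAP     [6, 0, 6]
MUL      [6, 0]
STORE 0  [6]
NEG      [-6]
NEG      [6]

6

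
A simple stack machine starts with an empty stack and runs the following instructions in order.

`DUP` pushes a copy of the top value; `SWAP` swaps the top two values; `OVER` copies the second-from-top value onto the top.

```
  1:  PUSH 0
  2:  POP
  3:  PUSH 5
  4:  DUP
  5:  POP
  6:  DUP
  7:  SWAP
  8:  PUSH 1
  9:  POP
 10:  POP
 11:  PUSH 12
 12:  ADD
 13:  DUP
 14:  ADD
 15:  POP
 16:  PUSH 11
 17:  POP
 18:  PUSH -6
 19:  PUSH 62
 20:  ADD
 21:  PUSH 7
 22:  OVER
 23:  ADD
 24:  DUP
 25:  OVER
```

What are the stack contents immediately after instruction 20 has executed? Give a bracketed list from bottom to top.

PUSH 0  → 0
POP     → (empty)
PUSH 5  → 5
DUP     → 5 5
POP     → 5
DUP     → 5 5
SWAP    → 5 5
PUSH 1  → 5 5 1
POP     → 5 5
POP     → 5
PUSH 12 → 5 12
ADD     → 17
DUP     → 17 17
ADD     → 34
POP     → (empty)
PUSH 11 → 11
POP     → (empty)
PUSH -6 → -6
PUSH 62 → -6 62
ADD     → 56

[56]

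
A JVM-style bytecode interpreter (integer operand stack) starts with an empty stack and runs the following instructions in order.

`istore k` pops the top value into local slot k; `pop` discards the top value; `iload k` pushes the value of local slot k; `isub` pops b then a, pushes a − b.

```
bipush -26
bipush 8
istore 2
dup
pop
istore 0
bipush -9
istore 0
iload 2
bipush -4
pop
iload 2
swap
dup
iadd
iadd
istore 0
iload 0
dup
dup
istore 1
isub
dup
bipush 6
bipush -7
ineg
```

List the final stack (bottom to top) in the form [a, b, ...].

bipush -26 → [-26]
bipush 8   → [-26, 8]
istore 2   → [-26]
dup        → [-26, -26]
pop        → [-26]
istore 0   → []
bipush -9  → [-9]
istore 0   → []
iload 2    → [8]
bipush -4  → [8, -4]
pop        → [8]
iload 2    → [8, 8]
swap       → [8, 8]
dup        → [8, 8, 8]
iadd       → [8, 16]
iadd       → [24]
istore 0   → []
iload 0    → [24]
dup        → [24, 24]
dup        → [24, 24, 24]
istore 1   → [24, 24]
isub       → [0]
dup        → [0, 0]
bipush 6   → [0, 0, 6]
bipush -7  → [0, 0, 6, -7]
ineg       → [0, 0, 6, 7]

[0, 0, 6, 7]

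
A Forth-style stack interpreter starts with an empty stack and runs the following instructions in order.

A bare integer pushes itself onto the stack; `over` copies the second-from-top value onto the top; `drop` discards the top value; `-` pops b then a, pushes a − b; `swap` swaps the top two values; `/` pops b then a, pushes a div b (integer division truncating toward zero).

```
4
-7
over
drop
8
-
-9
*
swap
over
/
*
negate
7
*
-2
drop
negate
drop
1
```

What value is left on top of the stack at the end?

4      : [4]
-7     : [4, -7]
over   : [4, -7, 4]
drop   : [4, -7]
8      : [4, -7, 8]
-      : [4, -15]
-9     : [4, -15, -9]
*      : [4, 135]
swap   : [135, 4]
over   : [135, 4, 135]
/      : [135, 0]
*      : [0]
negate : [0]
7      : [0, 7]
*      : [0]
-2     : [0, -2]
drop   : [0]
negate : [0]
drop   : []
1      : [1]

1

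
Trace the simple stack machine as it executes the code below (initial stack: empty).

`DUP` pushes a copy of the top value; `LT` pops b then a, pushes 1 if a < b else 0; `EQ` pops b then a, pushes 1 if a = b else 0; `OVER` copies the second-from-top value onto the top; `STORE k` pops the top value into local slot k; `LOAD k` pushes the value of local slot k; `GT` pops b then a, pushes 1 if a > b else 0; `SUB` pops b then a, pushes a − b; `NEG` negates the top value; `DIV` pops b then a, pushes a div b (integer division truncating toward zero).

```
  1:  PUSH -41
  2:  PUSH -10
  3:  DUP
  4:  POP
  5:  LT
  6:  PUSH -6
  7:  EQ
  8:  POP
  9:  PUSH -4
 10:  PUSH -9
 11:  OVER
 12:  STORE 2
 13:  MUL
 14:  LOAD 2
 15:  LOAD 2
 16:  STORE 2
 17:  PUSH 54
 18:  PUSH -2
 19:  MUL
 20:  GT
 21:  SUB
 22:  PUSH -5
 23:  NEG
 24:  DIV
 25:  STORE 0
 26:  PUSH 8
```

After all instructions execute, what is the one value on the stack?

8

PUSH -41 -> -41
PUSH -10 -> -41 -10
DUP      -> -41 -10 -10
POP      -> -41 -10
LT       -> 1
PUSH -6  -> 1 -6
EQ       -> 0
POP      -> (empty)
PUSH -4  -> -4
PUSH -9  -> -4 -9
OVER     -> -4 -9 -4
STORE 2  -> -4 -9
MUL      -> 36
LOAD 2   -> 36 -4
LOAD 2   -> 36 -4 -4
STORE 2  -> 36 -4
PUSH 54  -> 36 -4 54
PUSH -2  -> 36 -4 54 -2
MUL      -> 36 -4 -108
GT       -> 36 1
SUB      -> 35
PUSH -5  -> 35 -5
NEG      -> 35 5
DIV      -> 7
STORE 0  -> (empty)
PUSH 8   -> 8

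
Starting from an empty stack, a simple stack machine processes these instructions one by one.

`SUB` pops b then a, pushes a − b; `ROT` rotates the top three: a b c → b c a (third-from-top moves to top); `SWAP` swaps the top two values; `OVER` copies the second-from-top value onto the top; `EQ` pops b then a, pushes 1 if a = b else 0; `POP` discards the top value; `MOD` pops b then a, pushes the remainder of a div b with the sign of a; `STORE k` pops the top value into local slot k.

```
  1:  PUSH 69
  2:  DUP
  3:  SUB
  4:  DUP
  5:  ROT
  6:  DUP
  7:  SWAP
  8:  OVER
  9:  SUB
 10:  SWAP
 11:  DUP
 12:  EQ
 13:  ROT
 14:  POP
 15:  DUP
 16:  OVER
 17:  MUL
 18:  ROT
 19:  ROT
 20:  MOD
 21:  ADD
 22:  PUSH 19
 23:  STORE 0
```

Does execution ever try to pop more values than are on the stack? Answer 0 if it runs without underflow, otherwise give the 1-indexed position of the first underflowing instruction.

5

PUSH 69 → 69
DUP     → 69 69
SUB     → 0
DUP     → 0 0
ROT  — needs 3 operands, stack has 2 → underflow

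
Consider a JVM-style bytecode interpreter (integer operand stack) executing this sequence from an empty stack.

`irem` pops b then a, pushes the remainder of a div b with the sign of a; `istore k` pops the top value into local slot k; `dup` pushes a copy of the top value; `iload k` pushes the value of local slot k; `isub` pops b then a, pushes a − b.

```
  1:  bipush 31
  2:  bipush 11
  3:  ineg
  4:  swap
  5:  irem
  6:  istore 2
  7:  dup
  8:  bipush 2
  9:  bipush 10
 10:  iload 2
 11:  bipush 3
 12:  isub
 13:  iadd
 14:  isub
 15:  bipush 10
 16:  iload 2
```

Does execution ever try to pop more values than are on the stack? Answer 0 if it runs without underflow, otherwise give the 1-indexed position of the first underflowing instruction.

7

bipush 31 : 31
bipush 11 : 31 11
ineg      : 31 -11
swap      : -11 31
irem      : -11
istore 2  : (empty)
dup  — needs 1 operand, stack has 0 → underflow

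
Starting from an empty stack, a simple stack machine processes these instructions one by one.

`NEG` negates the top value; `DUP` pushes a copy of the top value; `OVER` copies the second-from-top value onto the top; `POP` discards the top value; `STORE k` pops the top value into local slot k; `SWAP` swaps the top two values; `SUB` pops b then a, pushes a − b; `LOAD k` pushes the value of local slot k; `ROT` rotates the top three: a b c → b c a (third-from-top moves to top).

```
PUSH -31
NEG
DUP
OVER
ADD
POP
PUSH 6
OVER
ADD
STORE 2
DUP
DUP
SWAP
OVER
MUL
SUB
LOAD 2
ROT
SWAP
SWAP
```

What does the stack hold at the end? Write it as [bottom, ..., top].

[-930, 37, 31]

PUSH -31  [-31]
NEG       [31]
DUP       [31, 31]
OVER      [31, 31, 31]
ADD       [31, 62]
POP       [31]
PUSH 6    [31, 6]
OVER      [31, 6, 31]
ADD       [31, 37]
STORE 2   [31]
DUP       [31, 31]
DUP       [31, 31, 31]
SWAP      [31, 31, 31]
OVER      [31, 31, 31, 31]
MUL       [31, 31, 961]
SUB       [31, -930]
LOAD 2    [31, -930, 37]
ROT       [-930, 37, 31]
SWAP      [-930, 31, 37]
SWAP      [-930, 37, 31]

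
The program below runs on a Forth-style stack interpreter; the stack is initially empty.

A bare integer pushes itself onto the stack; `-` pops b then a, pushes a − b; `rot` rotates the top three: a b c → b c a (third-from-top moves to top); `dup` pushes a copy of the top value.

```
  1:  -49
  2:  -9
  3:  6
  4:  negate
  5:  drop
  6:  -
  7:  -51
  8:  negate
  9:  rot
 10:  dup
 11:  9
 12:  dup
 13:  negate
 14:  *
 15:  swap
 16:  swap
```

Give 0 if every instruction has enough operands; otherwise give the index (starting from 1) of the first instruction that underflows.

-49     [-49]
-9      [-49, -9]
6       [-49, -9, 6]
negate  [-49, -9, -6]
drop    [-49, -9]
-       [-40]
-51     [-40, -51]
negate  [-40, 51]
rot  — needs 3 operands, stack has 2 → underflow

9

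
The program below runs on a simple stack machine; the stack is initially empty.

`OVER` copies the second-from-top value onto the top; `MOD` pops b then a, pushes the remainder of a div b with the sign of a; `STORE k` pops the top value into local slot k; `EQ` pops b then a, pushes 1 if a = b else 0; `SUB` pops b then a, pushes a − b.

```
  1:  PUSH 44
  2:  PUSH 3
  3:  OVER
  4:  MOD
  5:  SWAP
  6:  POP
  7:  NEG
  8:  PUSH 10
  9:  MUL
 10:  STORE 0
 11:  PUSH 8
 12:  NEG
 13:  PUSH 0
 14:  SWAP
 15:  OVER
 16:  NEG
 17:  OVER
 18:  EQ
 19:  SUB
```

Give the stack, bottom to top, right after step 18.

PUSH 44 : 44
PUSH 3  : 44 3
OVER    : 44 3 44
MOD     : 44 3
SWAP    : 3 44
POP     : 3
NEG     : -3
PUSH 10 : -3 10
MUL     : -30
STORE 0 : (empty)
PUSH 8  : 8
NEG     : -8
PUSH 0  : -8 0
SWAP    : 0 -8
OVER    : 0 -8 0
NEG     : 0 -8 0
OVER    : 0 -8 0 -8
EQ      : 0 -8 0

[0, -8, 0]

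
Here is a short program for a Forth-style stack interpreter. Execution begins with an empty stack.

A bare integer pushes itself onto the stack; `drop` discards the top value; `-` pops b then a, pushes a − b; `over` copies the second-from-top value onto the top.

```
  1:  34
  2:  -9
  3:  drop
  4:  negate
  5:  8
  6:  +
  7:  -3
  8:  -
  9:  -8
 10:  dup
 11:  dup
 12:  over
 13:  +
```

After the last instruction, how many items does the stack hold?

4

34     -> [34]
-9     -> [34, -9]
drop   -> [34]
negate -> [-34]
8      -> [-34, 8]
+      -> [-26]
-3     -> [-26, -3]
-      -> [-23]
-8     -> [-23, -8]
dup    -> [-23, -8, -8]
dup    -> [-23, -8, -8, -8]
over   -> [-23, -8, -8, -8, -8]
+      -> [-23, -8, -8, -16]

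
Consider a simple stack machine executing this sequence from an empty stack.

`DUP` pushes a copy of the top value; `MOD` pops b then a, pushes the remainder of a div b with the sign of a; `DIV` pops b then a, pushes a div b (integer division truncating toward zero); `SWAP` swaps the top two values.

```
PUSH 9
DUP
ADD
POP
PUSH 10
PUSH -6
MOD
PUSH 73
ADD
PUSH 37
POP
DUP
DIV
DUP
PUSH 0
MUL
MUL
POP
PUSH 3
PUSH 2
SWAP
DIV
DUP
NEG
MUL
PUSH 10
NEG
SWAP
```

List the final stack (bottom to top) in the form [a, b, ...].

[-10, 0]

PUSH 9   9
DUP      9 9
ADD      18
POP      (empty)
PUSH 10  10
PUSH -6  10 -6
MOD      4
PUSH 73  4 73
ADD      77
PUSH 37  77 37
POP      77
DUP      77 77
DIV      1
DUP      1 1
PUSH 0   1 1 0
MUL      1 0
MUL      0
POP      (empty)
PUSH 3   3
PUSH 2   3 2
SWAP     2 3
DIV      0
DUP      0 0
NEG      0 0
MUL      0
PUSH 10  0 10
NEG      0 -10
SWAP     -10 0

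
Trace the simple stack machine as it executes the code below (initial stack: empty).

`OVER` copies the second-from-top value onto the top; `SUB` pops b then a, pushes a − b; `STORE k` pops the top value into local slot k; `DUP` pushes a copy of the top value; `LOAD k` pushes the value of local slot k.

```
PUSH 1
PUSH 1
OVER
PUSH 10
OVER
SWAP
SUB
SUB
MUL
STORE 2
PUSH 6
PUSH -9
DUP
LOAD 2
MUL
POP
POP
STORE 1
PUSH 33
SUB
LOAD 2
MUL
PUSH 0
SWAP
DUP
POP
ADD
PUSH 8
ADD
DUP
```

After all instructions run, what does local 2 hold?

10

PUSH 1  → [1]
PUSH 1  → [1, 1]
OVER    → [1, 1, 1]
PUSH 10 → [1, 1, 1, 10]
OVER    → [1, 1, 1, 10, 1]
SWAP    → [1, 1, 1, 1, 10]
SUB     → [1, 1, 1, -9]
SUB     → [1, 1, 10]
MUL     → [1, 10]
STORE 2 → [1]
PUSH 6  → [1, 6]
PUSH -9 → [1, 6, -9]
DUP     → [1, 6, -9, -9]
LOAD 2  → [1, 6, -9, -9, 10]
MUL     → [1, 6, -9, -90]
POP     → [1, 6, -9]
POP     → [1, 6]
STORE 1 → [1]
PUSH 33 → [1, 33]
SUB     → [-32]
LOAD 2  → [-32, 10]
MUL     → [-320]
PUSH 0  → [-320, 0]
SWAP    → [0, -320]
DUP     → [0, -320, -320]
POP     → [0, -320]
ADD     → [-320]
PUSH 8  → [-320, 8]
ADD     → [-312]
DUP     → [-312, -312]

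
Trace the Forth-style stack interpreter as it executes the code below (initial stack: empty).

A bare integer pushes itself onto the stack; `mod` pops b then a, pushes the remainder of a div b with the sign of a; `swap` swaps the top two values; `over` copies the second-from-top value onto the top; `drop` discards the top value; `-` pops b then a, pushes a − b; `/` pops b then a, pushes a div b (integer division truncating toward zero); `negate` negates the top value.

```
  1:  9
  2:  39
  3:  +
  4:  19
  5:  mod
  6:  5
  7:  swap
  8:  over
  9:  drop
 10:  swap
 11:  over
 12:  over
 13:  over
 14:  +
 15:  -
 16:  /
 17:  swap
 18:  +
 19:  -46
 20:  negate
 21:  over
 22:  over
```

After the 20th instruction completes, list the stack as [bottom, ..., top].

9      → 9
39     → 9 39
+      → 48
19     → 48 19
mod    → 10
5      → 10 5
swap   → 5 10
over   → 5 10 5
drop   → 5 10
swap   → 10 5
over   → 10 5 10
over   → 10 5 10 5
over   → 10 5 10 5 10
+      → 10 5 10 15
-      → 10 5 -5
/      → 10 -1
swap   → -1 10
+      → 9
-46    → 9 -46
negate → 9 46

[9, 46]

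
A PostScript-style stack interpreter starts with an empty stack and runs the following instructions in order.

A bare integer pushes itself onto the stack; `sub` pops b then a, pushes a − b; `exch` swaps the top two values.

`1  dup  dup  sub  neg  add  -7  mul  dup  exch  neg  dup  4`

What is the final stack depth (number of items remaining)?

1     1
dup   1 1
dup   1 1 1
sub   1 0
neg   1 0
add   1
-7    1 -7
mul   -7
dup   -7 -7
exch  -7 -7
neg   -7 7
dup   -7 7 7
4     -7 7 7 4

4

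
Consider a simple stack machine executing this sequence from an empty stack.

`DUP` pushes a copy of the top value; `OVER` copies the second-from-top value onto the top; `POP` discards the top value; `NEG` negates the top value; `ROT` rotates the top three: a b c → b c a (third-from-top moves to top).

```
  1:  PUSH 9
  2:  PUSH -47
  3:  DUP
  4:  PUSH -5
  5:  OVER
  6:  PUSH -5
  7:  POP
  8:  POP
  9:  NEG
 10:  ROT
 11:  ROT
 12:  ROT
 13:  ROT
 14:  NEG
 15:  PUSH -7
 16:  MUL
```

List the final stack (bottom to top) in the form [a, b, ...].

[9, -47, 5, -329]

PUSH 9   -> [9]
PUSH -47 -> [9, -47]
DUP      -> [9, -47, -47]
PUSH -5  -> [9, -47, -47, -5]
OVER     -> [9, -47, -47, -5, -47]
PUSH -5  -> [9, -47, -47, -5, -47, -5]
POP      -> [9, -47, -47, -5, -47]
POP      -> [9, -47, -47, -5]
NEG      -> [9, -47, -47, 5]
ROT      -> [9, -47, 5, -47]
ROT      -> [9, 5, -47, -47]
ROT      -> [9, -47, -47, 5]
ROT      -> [9, -47, 5, -47]
NEG      -> [9, -47, 5, 47]
PUSH -7  -> [9, -47, 5, 47, -7]
MUL      -> [9, -47, 5, -329]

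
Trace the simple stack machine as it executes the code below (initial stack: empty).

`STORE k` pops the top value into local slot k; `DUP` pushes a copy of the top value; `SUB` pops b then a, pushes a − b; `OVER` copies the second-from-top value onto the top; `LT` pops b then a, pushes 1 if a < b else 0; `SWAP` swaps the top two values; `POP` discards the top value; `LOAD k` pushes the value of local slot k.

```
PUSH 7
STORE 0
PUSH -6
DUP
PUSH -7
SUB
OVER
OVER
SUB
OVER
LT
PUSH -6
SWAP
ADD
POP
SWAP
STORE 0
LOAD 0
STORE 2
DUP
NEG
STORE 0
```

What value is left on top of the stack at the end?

PUSH 7  : 7
STORE 0 : (empty)
PUSH -6 : -6
DUP     : -6 -6
PUSH -7 : -6 -6 -7
SUB     : -6 1
OVER    : -6 1 -6
OVER    : -6 1 -6 1
SUB     : -6 1 -7
OVER    : -6 1 -7 1
LT      : -6 1 1
PUSH -6 : -6 1 1 -6
SWAP    : -6 1 -6 1
ADD     : -6 1 -5
POP     : -6 1
SWAP    : 1 -6
STORE 0 : 1
LOAD 0  : 1 -6
STORE 2 : 1
DUP     : 1 1
NEG     : 1 -1
STORE 0 : 1

1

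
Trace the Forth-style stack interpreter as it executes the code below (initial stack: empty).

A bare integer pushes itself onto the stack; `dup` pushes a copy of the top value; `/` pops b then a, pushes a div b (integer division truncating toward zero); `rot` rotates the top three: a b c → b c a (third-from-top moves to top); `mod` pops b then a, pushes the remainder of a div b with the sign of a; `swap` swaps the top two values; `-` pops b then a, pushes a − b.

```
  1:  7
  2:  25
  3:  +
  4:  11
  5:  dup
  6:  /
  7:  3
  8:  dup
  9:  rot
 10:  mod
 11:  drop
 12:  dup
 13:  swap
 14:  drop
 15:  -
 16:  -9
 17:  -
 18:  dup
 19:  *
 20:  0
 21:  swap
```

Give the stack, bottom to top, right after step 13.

[32, 3, 3]

7     7
25    7 25
+     32
11    32 11
dup   32 11 11
/     32 1
3     32 1 3
dup   32 1 3 3
rot   32 3 3 1
mod   32 3 0
drop  32 3
dup   32 3 3
swap  32 3 3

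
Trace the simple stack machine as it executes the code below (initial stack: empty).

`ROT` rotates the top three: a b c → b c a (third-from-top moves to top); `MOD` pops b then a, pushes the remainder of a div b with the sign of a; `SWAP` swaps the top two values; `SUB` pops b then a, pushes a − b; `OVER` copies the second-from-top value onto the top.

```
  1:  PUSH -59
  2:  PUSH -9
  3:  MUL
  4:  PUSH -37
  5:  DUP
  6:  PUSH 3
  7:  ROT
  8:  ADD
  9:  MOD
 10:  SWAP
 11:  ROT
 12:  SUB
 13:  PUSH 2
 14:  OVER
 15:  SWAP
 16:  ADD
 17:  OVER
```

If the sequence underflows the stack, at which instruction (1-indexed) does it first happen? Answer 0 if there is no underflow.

PUSH -59  -59
PUSH -9   -59 -9
MUL       531
PUSH -37  531 -37
DUP       531 -37 -37
PUSH 3    531 -37 -37 3
ROT       531 -37 3 -37
ADD       531 -37 -34
MOD       531 -3
SWAP      -3 531
ROT  — needs 3 operands, stack has 2 → underflow

11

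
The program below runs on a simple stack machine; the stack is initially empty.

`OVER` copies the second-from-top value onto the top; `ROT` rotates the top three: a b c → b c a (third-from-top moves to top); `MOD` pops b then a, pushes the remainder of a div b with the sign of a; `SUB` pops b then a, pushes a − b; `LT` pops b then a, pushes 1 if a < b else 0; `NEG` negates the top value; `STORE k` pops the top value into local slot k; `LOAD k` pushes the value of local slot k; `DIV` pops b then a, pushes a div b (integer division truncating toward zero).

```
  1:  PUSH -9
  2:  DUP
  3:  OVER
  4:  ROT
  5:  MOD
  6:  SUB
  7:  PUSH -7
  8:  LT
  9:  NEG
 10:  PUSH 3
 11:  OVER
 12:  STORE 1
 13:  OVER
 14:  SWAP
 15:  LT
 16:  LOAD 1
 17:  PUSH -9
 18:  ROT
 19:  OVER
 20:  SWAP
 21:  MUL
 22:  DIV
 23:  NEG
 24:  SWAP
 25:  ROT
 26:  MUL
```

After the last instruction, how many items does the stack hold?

PUSH -9 → [-9]
DUP     → [-9, -9]
OVER    → [-9, -9, -9]
ROT     → [-9, -9, -9]
MOD     → [-9, 0]
SUB     → [-9]
PUSH -7 → [-9, -7]
LT      → [1]
NEG     → [-1]
PUSH 3  → [-1, 3]
OVER    → [-1, 3, -1]
STORE 1 → [-1, 3]
OVER    → [-1, 3, -1]
SWAP    → [-1, -1, 3]
LT      → [-1, 1]
LOAD 1  → [-1, 1, -1]
PUSH -9 → [-1, 1, -1, -9]
ROT     → [-1, -1, -9, 1]
OVER    → [-1, -1, -9, 1, -9]
SWAP    → [-1, -1, -9, -9, 1]
MUL     → [-1, -1, -9, -9]
DIV     → [-1, -1, 1]
NEG     → [-1, -1, -1]
SWAP    → [-1, -1, -1]
ROT     → [-1, -1, -1]
MUL     → [-1, 1]

2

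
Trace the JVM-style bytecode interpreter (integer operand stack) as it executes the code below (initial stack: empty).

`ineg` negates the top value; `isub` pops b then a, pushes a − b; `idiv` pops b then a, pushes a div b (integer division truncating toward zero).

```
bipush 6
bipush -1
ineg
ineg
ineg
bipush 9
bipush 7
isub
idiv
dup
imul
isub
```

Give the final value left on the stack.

bipush 6  : [6]
bipush -1 : [6, -1]
ineg      : [6, 1]
ineg      : [6, -1]
ineg      : [6, 1]
bipush 9  : [6, 1, 9]
bipush 7  : [6, 1, 9, 7]
isub      : [6, 1, 2]
idiv      : [6, 0]
dup       : [6, 0, 0]
imul      : [6, 0]
isub      : [6]

6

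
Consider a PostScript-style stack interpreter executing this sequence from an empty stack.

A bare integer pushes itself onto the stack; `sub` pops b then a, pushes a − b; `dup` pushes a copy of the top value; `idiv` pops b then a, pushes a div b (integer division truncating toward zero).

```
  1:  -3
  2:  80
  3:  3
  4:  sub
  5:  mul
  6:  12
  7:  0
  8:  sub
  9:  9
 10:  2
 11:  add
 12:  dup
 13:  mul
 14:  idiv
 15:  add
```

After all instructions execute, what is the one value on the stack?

-231

-3   : -3
80   : -3 80
3    : -3 80 3
sub  : -3 77
mul  : -231
12   : -231 12
0    : -231 12 0
sub  : -231 12
9    : -231 12 9
2    : -231 12 9 2
add  : -231 12 11
dup  : -231 12 11 11
mul  : -231 12 121
idiv : -231 0
add  : -231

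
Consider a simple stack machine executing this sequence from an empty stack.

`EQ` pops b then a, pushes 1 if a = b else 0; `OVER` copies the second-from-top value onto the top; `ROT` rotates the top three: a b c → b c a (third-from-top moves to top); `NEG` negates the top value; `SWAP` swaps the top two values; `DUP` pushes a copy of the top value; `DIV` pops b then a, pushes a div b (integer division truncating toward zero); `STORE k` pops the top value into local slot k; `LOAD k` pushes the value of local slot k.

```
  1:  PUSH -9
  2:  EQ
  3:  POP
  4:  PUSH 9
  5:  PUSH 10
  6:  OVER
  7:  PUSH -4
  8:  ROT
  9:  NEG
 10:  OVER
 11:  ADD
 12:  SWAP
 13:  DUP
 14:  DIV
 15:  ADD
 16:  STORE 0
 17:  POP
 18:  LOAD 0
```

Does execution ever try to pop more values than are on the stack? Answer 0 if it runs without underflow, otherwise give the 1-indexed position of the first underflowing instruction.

2

PUSH -9 → -9
EQ  — needs 2 operands, stack has 1 → underflow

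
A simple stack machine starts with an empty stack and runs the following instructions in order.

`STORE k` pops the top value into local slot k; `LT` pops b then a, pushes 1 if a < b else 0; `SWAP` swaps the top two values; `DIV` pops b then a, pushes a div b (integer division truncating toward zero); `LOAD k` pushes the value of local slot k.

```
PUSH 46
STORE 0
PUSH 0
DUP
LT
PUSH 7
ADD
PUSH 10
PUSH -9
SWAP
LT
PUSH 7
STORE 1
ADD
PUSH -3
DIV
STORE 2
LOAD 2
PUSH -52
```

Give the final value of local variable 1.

7

PUSH 46   46
STORE 0   (empty)
PUSH 0    0
DUP       0 0
LT        0
PUSH 7    0 7
ADD       7
PUSH 10   7 10
PUSH -9   7 10 -9
SWAP      7 -9 10
LT        7 1
PUSH 7    7 1 7
STORE 1   7 1
ADD       8
PUSH -3   8 -3
DIV       -2
STORE 2   (empty)
LOAD 2    -2
PUSH -52  -2 -52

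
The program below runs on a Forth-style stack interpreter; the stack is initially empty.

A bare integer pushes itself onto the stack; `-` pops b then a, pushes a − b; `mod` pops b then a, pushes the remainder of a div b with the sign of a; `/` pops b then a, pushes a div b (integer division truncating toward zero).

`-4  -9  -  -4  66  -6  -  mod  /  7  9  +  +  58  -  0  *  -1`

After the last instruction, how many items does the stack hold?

2

-4  -> -4
-9  -> -4 -9
-   -> 5
-4  -> 5 -4
66  -> 5 -4 66
-6  -> 5 -4 66 -6
-   -> 5 -4 72
mod -> 5 -4
/   -> -1
7   -> -1 7
9   -> -1 7 9
+   -> -1 16
+   -> 15
58  -> 15 58
-   -> -43
0   -> -43 0
*   -> 0
-1  -> 0 -1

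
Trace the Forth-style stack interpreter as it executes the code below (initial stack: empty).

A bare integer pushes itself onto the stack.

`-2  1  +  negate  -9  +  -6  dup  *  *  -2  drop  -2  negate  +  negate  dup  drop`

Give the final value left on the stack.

-2     → -2
1      → -2 1
+      → -1
negate → 1
-9     → 1 -9
+      → -8
-6     → -8 -6
dup    → -8 -6 -6
*      → -8 36
*      → -288
-2     → -288 -2
drop   → -288
-2     → -288 -2
negate → -288 2
+      → -286
negate → 286
dup    → 286 286
drop   → 286

286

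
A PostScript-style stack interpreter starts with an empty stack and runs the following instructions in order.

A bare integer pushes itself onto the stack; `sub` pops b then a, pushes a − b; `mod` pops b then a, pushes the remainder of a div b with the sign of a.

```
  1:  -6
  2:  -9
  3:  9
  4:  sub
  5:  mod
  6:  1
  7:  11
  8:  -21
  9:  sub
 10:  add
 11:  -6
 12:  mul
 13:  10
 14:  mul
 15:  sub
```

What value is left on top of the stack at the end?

1974

-6   [-6]
-9   [-6, -9]
9    [-6, -9, 9]
sub  [-6, -18]
mod  [-6]
1    [-6, 1]
11   [-6, 1, 11]
-21  [-6, 1, 11, -21]
sub  [-6, 1, 32]
add  [-6, 33]
-6   [-6, 33, -6]
mul  [-6, -198]
10   [-6, -198, 10]
mul  [-6, -1980]
sub  [1974]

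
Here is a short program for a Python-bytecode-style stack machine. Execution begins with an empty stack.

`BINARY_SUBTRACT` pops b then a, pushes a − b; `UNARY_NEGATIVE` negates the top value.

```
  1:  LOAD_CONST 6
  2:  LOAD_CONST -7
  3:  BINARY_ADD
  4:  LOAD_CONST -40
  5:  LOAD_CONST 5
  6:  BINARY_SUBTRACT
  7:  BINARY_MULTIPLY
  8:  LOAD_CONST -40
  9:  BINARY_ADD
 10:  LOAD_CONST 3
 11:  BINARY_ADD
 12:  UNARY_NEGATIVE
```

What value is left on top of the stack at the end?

LOAD_CONST 6     [6]
LOAD_CONST -7    [6, -7]
BINARY_ADD       [-1]
LOAD_CONST -40   [-1, -40]
LOAD_CONST 5     [-1, -40, 5]
BINARY_SUBTRACT  [-1, -45]
BINARY_MULTIPLY  [45]
LOAD_CONST -40   [45, -40]
BINARY_ADD       [5]
LOAD_CONST 3     [5, 3]
BINARY_ADD       [8]
UNARY_NEGATIVE   [-8]

-8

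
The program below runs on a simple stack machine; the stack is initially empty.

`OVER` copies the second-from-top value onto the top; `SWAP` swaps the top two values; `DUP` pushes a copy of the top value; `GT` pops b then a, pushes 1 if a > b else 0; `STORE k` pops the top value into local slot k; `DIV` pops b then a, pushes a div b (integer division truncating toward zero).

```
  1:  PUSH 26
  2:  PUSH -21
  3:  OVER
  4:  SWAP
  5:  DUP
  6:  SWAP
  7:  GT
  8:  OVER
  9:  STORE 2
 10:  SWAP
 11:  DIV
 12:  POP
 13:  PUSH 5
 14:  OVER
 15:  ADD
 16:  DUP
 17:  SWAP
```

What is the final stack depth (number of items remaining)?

3

PUSH 26   26
PUSH -21  26 -21
OVER      26 -21 26
SWAP      26 26 -21
DUP       26 26 -21 -21
SWAP      26 26 -21 -21
GT        26 26 0
OVER      26 26 0 26
STORE 2   26 26 0
SWAP      26 0 26
DIV       26 0
POP       26
PUSH 5    26 5
OVER      26 5 26
ADD       26 31
DUP       26 31 31
SWAP      26 31 31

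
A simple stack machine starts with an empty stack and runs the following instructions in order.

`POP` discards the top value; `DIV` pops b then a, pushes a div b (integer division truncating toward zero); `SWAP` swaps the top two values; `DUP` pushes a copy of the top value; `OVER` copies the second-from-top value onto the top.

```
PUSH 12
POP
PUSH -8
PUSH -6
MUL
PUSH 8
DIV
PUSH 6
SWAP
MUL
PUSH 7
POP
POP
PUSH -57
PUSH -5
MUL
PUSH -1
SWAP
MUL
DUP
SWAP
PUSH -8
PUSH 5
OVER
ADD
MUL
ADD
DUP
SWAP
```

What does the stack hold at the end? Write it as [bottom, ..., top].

[-285, -261, -261]

PUSH 12   [12]
POP       []
PUSH -8   [-8]
PUSH -6   [-8, -6]
MUL       [48]
PUSH 8    [48, 8]
DIV       [6]
PUSH 6    [6, 6]
SWAP      [6, 6]
MUL       [36]
PUSH 7    [36, 7]
POP       [36]
POP       []
PUSH -57  [-57]
PUSH -5   [-57, -5]
MUL       [285]
PUSH -1   [285, -1]
SWAP      [-1, 285]
MUL       [-285]
DUP       [-285, -285]
SWAP      [-285, -285]
PUSH -8   [-285, -285, -8]
PUSH 5    [-285, -285, -8, 5]
OVER      [-285, -285, -8, 5, -8]
ADD       [-285, -285, -8, -3]
MUL       [-285, -285, 24]
ADD       [-285, -261]
DUP       [-285, -261, -261]
SWAP      [-285, -261, -261]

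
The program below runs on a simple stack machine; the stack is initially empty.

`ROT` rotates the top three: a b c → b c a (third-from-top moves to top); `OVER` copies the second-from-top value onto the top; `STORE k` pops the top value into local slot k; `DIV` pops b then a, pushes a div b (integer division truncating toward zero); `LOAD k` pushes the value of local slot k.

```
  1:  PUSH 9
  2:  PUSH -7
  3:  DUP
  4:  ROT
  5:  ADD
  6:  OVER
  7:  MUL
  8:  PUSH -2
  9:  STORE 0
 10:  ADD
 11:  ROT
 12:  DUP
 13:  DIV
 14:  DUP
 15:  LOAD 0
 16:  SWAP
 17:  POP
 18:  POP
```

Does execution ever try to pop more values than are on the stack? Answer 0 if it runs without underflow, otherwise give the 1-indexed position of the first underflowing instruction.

11

PUSH 9  → 9
PUSH -7 → 9 -7
DUP     → 9 -7 -7
ROT     → -7 -7 9
ADD     → -7 2
OVER    → -7 2 -7
MUL     → -7 -14
PUSH -2 → -7 -14 -2
STORE 0 → -7 -14
ADD     → -21
ROT  — needs 3 operands, stack has 1 → underflow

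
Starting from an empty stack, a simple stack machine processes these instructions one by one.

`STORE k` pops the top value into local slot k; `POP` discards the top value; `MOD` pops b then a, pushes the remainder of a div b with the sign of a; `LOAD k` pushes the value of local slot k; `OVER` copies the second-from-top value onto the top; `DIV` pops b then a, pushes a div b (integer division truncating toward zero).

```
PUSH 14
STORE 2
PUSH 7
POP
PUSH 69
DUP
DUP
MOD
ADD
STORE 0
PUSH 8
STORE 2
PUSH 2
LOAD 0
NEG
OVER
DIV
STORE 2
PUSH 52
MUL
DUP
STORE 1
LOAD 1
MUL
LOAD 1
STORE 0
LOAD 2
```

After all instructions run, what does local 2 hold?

PUSH 14 : 14
STORE 2 : (empty)
PUSH 7  : 7
POP     : (empty)
PUSH 69 : 69
DUP     : 69 69
DUP     : 69 69 69
MOD     : 69 0
ADD     : 69
STORE 0 : (empty)
PUSH 8  : 8
STORE 2 : (empty)
PUSH 2  : 2
LOAD 0  : 2 69
NEG     : 2 -69
OVER    : 2 -69 2
DIV     : 2 -34
STORE 2 : 2
PUSH 52 : 2 52
MUL     : 104
DUP     : 104 104
STORE 1 : 104
LOAD 1  : 104 104
MUL     : 10816
LOAD 1  : 10816 104
STORE 0 : 10816
LOAD 2  : 10816 -34

-34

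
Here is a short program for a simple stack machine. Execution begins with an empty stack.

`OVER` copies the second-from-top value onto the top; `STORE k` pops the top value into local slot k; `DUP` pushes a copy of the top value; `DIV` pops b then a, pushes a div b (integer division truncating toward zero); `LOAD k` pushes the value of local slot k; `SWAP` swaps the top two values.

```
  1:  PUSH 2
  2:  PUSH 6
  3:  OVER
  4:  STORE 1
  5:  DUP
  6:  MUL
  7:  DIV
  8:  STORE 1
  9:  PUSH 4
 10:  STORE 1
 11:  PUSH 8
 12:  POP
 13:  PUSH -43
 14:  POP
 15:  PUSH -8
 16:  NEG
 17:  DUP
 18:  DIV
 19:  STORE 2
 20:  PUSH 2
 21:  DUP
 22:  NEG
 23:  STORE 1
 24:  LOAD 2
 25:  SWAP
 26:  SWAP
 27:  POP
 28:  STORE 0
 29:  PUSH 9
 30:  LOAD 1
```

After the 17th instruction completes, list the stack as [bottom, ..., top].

PUSH 2   : 2
PUSH 6   : 2 6
OVER     : 2 6 2
STORE 1  : 2 6
DUP      : 2 6 6
MUL      : 2 36
DIV      : 0
STORE 1  : (empty)
PUSH 4   : 4
STORE 1  : (empty)
PUSH 8   : 8
POP      : (empty)
PUSH -43 : -43
POP      : (empty)
PUSH -8  : -8
NEG      : 8
DUP      : 8 8

[8, 8]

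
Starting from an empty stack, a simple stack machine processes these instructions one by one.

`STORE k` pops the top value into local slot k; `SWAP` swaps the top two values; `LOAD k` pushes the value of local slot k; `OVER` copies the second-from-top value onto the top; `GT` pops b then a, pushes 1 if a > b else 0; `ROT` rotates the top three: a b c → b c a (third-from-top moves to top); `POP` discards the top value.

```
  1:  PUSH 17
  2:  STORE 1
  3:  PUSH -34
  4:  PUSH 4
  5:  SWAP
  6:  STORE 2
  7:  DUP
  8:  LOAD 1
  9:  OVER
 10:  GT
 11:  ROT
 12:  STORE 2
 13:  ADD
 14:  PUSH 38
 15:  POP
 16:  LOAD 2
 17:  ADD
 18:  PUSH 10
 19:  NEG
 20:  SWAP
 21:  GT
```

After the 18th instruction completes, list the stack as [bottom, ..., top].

[9, 10]

PUSH 17  -> [17]
STORE 1  -> []
PUSH -34 -> [-34]
PUSH 4   -> [-34, 4]
SWAP     -> [4, -34]
STORE 2  -> [4]
DUP      -> [4, 4]
LOAD 1   -> [4, 4, 17]
OVER     -> [4, 4, 17, 4]
GT       -> [4, 4, 1]
ROT      -> [4, 1, 4]
STORE 2  -> [4, 1]
ADD      -> [5]
PUSH 38  -> [5, 38]
POP      -> [5]
LOAD 2   -> [5, 4]
ADD      -> [9]
PUSH 10  -> [9, 10]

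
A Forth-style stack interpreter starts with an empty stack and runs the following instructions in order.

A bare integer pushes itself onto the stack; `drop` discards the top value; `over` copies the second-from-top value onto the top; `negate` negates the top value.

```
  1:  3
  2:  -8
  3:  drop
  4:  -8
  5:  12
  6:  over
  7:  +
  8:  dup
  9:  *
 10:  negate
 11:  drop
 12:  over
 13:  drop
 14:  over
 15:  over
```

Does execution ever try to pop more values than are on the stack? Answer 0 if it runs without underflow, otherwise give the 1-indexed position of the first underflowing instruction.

3      -> 3
-8     -> 3 -8
drop   -> 3
-8     -> 3 -8
12     -> 3 -8 12
over   -> 3 -8 12 -8
+      -> 3 -8 4
dup    -> 3 -8 4 4
*      -> 3 -8 16
negate -> 3 -8 -16
drop   -> 3 -8
over   -> 3 -8 3
drop   -> 3 -8
over   -> 3 -8 3
over   -> 3 -8 3 -8

0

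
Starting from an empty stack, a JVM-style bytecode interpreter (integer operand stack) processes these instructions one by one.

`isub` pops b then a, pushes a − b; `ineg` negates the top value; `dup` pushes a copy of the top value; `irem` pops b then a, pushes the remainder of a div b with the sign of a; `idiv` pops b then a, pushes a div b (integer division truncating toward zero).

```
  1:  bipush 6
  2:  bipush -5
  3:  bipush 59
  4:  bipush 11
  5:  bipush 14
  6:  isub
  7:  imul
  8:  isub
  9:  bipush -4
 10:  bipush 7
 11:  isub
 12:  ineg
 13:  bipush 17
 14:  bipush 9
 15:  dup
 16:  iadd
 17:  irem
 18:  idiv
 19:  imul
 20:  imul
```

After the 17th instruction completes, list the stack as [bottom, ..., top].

[6, 172, 11, 17]

bipush 6   6
bipush -5  6 -5
bipush 59  6 -5 59
bipush 11  6 -5 59 11
bipush 14  6 -5 59 11 14
isub       6 -5 59 -3
imul       6 -5 -177
isub       6 172
bipush -4  6 172 -4
bipush 7   6 172 -4 7
isub       6 172 -11
ineg       6 172 11
bipush 17  6 172 11 17
bipush 9   6 172 11 17 9
dup        6 172 11 17 9 9
iadd       6 172 11 17 18
irem       6 172 11 17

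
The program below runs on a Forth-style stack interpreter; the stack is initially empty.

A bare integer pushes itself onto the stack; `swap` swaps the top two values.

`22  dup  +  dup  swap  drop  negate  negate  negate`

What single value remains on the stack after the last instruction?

22     -> 22
dup    -> 22 22
+      -> 44
dup    -> 44 44
swap   -> 44 44
drop   -> 44
negate -> -44
negate -> 44
negate -> -44

-44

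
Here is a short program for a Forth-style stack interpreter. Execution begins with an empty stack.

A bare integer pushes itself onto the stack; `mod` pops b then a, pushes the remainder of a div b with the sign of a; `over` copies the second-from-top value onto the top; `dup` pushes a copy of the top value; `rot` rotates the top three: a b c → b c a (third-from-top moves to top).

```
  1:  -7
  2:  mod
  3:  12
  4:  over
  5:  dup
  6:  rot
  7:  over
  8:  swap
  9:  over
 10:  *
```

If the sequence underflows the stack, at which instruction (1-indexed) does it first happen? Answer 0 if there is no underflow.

2

-7 → -7
mod  — needs 2 operands, stack has 1 → underflow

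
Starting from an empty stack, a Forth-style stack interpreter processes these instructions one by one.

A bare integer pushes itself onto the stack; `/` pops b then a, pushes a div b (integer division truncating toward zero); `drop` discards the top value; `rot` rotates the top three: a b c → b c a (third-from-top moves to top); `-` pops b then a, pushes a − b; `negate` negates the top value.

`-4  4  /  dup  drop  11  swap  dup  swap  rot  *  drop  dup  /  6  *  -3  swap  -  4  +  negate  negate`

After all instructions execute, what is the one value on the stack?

-4     : [-4]
4      : [-4, 4]
/      : [-1]
dup    : [-1, -1]
drop   : [-1]
11     : [-1, 11]
swap   : [11, -1]
dup    : [11, -1, -1]
swap   : [11, -1, -1]
rot    : [-1, -1, 11]
*      : [-1, -11]
drop   : [-1]
dup    : [-1, -1]
/      : [1]
6      : [1, 6]
*      : [6]
-3     : [6, -3]
swap   : [-3, 6]
-      : [-9]
4      : [-9, 4]
+      : [-5]
negate : [5]
negate : [-5]

-5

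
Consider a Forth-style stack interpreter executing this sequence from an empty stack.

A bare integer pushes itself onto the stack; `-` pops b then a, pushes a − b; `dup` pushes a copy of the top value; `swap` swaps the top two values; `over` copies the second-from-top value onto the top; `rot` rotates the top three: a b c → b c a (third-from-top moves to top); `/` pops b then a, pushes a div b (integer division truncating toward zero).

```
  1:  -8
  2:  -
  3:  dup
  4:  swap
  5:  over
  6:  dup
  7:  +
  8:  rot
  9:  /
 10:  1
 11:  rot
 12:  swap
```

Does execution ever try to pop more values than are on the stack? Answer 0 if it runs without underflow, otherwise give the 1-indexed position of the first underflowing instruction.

-8 -> -8
-  — needs 2 operands, stack has 1 → underflow

2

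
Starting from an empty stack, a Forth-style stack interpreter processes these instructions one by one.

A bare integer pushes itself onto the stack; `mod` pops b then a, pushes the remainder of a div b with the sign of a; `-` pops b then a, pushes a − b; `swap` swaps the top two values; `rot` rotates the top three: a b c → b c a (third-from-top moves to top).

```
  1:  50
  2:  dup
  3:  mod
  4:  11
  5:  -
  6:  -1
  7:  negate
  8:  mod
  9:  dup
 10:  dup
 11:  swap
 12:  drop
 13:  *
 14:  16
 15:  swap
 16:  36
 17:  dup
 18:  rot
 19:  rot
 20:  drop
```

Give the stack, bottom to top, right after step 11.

50     → [50]
dup    → [50, 50]
mod    → [0]
11     → [0, 11]
-      → [-11]
-1     → [-11, -1]
negate → [-11, 1]
mod    → [0]
dup    → [0, 0]
dup    → [0, 0, 0]
swap   → [0, 0, 0]

[0, 0, 0]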